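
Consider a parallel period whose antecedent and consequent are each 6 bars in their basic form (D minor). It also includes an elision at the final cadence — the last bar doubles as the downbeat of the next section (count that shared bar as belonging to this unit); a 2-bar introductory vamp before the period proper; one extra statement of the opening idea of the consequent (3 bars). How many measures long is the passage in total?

17 measures

Basic parallel period: 6 + 6 = 12 bars.
12 (basic form) + 2 (introduction) + 3 (extra statement) = 17.
The elision shares a bar with the next section but does not change this unit's count.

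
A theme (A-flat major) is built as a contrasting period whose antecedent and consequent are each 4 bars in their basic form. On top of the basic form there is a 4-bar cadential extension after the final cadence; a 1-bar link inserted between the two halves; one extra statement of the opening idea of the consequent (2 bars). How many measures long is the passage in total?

Basic contrasting period: 4 + 4 = 8 bars.
8 (basic form) + 4 (cadential extension) + 1 (link) + 2 (extra statement) = 15.

15 measures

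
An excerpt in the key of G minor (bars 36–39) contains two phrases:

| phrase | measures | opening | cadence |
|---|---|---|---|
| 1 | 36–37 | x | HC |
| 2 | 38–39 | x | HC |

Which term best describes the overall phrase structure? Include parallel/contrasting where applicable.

repeated phrase

Both phrases have the same opening (x) and the same cadence (half cadence): the second is a restatement, not a consequent, so this is a repeated phrase rather than a period.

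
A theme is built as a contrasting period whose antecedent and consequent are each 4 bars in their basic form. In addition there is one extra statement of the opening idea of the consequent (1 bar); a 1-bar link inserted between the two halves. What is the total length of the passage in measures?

10 measures

Basic contrasting period: 4 + 4 = 8 bars.
8 (basic form) + 1 (extra statement) + 1 (link) = 10.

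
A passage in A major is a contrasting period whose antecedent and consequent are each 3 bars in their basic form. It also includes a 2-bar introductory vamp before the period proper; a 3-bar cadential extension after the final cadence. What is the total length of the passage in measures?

Basic contrasting period: 3 + 3 = 6 bars.
6 (basic form) + 2 (introduction) + 3 (cadential extension) = 11.

11 measures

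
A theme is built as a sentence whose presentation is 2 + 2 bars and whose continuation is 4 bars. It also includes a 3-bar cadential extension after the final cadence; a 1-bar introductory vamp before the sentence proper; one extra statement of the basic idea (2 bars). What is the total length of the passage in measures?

Basic sentence: 2 + 2 + 4 = 8 bars.
8 (basic form) + 3 (cadential extension) + 1 (introduction) + 2 (extra statement) = 14.

14 measures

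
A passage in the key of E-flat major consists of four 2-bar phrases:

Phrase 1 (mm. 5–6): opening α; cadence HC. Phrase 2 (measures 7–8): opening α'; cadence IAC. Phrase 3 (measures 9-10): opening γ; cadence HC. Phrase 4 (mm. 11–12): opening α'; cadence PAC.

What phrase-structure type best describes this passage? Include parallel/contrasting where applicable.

contrasting double period

Four phrases in two halves: the first half (bars 5–8) ends with an imperfect authentic cadence, the second (mm. 9–12) with a perfect authentic cadence — a large antecedent–consequent pair, i.e. a double period.
Phrase 3 begins with different material from phrase 1, making it contrasting.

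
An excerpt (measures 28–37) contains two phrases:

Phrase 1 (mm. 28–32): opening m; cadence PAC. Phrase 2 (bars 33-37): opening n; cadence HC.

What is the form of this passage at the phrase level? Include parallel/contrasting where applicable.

The second phrase closes with a half cadence, which is not stronger than the first phrase's perfect authentic cadence; without a weak→strong cadential pair there is no antecedent–consequent relationship, so this is a phrase group rather than a period.

phrase group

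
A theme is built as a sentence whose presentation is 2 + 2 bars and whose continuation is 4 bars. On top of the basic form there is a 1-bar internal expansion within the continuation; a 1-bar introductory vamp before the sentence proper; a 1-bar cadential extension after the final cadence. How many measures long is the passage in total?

11 measures

Basic sentence: 2 + 2 + 4 = 8 bars.
8 (basic form) + 1 (internal expansion) + 1 (introduction) + 1 (cadential extension) = 11.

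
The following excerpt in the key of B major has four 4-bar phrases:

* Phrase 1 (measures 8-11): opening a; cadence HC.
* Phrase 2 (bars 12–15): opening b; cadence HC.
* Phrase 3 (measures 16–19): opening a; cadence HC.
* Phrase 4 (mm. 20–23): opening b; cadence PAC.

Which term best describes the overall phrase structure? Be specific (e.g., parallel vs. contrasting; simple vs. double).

Four phrases in two halves: the first half (measures 8–15) ends with a half cadence, the second (mm. 16–23) with a perfect authentic cadence — a large antecedent–consequent pair, i.e. a double period.
Phrase 3 begins with the same material as phrase 1, making it parallel.

parallel double period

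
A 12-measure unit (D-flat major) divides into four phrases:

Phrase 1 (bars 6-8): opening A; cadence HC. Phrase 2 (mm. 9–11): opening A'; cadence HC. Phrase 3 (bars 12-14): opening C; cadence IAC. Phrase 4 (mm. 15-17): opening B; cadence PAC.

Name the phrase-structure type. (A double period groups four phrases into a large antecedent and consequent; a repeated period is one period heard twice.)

contrasting double period

Four phrases in two halves: the first half (measures 6–11) ends with a half cadence, the second (bars 12–17) with a perfect authentic cadence — a large antecedent–consequent pair, i.e. a double period.
Phrase 3 begins with different material from phrase 1, making it contrasting.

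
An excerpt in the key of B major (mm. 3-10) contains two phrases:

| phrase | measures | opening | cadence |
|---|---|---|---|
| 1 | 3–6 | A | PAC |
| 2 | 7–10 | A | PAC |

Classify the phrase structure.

Both phrases have the same opening (A) and the same cadence (perfect authentic cadence): the second is a restatement, not a consequent, so this is a repeated phrase rather than a period.

repeated phrase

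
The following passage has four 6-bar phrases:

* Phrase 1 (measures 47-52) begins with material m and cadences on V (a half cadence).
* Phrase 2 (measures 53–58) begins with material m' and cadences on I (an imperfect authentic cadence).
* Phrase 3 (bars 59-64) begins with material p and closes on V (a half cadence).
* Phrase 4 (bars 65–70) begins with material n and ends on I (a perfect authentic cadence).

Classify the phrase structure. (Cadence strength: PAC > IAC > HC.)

Four phrases in two halves: the first half (bars 47-58) ends with an imperfect authentic cadence, the second (mm. 59–70) with a perfect authentic cadence — a large antecedent–consequent pair, i.e. a double period.
Phrase 3 begins with different material from phrase 1, making it contrasting.

contrasting double period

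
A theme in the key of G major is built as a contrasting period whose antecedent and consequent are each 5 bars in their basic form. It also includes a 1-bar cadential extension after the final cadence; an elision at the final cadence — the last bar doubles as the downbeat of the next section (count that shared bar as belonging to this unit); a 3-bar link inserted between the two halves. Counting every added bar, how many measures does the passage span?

14 measures

Basic contrasting period: 5 + 5 = 10 bars.
10 (basic form) + 1 (cadential extension) + 3 (link) = 14.
The elision shares a bar with the next section but does not change this unit's count.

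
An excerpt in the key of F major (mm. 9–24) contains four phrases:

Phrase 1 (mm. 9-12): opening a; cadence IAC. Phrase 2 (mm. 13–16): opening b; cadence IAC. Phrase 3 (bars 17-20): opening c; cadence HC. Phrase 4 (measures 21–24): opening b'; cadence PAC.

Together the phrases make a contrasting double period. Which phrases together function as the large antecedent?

In a double period the first pair of phrases (ending imperfect authentic cadence) is the large antecedent and the second pair (ending perfect authentic cadence) is the large consequent; the antecedent is phrases 1 and 2.

phrases 1 and 2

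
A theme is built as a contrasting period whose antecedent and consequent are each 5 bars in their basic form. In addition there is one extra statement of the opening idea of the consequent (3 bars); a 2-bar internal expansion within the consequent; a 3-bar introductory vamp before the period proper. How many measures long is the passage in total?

18 measures

Basic contrasting period: 5 + 5 = 10 bars.
10 (basic form) + 3 (extra statement) + 2 (internal expansion) + 3 (introduction) = 18.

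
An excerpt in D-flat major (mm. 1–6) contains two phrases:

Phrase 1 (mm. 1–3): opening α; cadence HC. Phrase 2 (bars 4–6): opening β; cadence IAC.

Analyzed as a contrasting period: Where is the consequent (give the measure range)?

The antecedent is the phrase ending with the weaker cadence (half cadence, phrase 1) and the consequent the one ending more conclusively (imperfect authentic cadence, phrase 2); the consequent is mm. 4–6.

measures 4–6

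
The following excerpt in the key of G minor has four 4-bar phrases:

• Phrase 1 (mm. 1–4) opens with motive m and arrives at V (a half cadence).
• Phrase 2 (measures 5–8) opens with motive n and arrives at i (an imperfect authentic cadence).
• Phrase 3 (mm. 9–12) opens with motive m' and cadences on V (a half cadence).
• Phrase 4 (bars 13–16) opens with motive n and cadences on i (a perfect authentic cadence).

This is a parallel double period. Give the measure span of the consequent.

measures 9–16

In a double period the first pair of phrases (ending imperfect authentic cadence) is the large antecedent and the second pair (ending perfect authentic cadence) is the large consequent; the consequent is measures 9–16.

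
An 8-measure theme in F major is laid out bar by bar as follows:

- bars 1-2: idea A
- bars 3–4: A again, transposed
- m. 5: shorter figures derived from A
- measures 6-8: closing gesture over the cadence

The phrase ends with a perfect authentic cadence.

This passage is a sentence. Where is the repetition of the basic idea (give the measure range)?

measures 3–4

The presentation of a sentence is the basic idea (measures 1–2) plus its repetition (mm. 3-4); the repetition of the basic idea is therefore measures 3–4.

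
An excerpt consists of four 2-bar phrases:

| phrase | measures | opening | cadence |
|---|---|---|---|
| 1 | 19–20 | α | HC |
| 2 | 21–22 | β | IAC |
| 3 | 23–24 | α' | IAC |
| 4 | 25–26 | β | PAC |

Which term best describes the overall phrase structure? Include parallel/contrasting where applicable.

Four phrases in two halves: the first half (mm. 19–22) ends with an imperfect authentic cadence, the second (measures 23–26) with a perfect authentic cadence — a large antecedent–consequent pair, i.e. a double period.
Phrase 3 begins with the same material as phrase 1, making it parallel.

parallel double period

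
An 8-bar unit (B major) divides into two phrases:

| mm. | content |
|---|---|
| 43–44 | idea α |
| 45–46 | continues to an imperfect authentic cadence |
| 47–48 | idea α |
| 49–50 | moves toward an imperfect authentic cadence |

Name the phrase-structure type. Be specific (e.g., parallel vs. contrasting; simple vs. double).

Both phrases have the same opening (α) and the same cadence (imperfect authentic cadence): the second is a restatement, not a consequent, so this is a repeated phrase rather than a period.

repeated phrase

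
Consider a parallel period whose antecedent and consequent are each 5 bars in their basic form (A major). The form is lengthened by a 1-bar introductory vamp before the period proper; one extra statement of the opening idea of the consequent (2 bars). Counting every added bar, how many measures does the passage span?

13 measures

Basic parallel period: 5 + 5 = 10 bars.
10 (basic form) + 1 (introduction) + 2 (extra statement) = 13.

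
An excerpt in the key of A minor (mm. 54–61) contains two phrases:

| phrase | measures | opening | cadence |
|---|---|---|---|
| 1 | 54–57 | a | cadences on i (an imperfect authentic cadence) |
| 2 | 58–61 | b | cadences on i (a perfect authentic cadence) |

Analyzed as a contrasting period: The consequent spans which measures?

measures 58–61

The antecedent is the phrase ending with the weaker cadence (imperfect authentic cadence, phrase 1) and the consequent the one ending more conclusively (perfect authentic cadence, phrase 2); the consequent is bars 58–61.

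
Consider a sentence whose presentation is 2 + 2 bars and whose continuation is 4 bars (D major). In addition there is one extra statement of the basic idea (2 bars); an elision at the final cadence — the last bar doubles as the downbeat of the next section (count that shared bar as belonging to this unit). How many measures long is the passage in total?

10 measures

Basic sentence: 2 + 2 + 4 = 8 bars.
8 (basic form) + 2 (extra statement) = 10.
The elision shares a bar with the next section but does not change this unit's count.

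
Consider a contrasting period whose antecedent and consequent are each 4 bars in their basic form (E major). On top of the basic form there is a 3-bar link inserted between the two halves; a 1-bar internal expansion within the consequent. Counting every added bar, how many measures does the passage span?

12 measures

Basic contrasting period: 4 + 4 = 8 bars.
8 (basic form) + 3 (link) + 1 (internal expansion) = 12.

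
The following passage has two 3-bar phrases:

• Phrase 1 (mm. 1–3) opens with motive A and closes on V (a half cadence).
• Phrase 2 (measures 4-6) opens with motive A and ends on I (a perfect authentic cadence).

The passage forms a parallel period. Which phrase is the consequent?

The phrase ending with the weaker cadence (half cadence) is the antecedent; the one ending more conclusively (perfect authentic cadence) is the consequent. The consequent is phrase 2.

phrase 2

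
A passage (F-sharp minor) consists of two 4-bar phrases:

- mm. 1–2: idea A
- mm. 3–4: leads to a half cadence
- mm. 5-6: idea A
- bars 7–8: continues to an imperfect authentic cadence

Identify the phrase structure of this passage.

parallel period

Phrase 1 ends with a half cadence (weaker) and phrase 2 with an imperfect authentic cadence (stronger): antecedent + consequent = a period.
The two phrases open with the same material (A / A), so the period is parallel.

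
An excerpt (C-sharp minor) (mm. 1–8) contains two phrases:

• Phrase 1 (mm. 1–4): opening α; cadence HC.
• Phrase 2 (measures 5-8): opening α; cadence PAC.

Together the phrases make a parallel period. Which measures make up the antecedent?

The phrase ending with the weaker cadence (half cadence) is the antecedent; the one ending more conclusively (perfect authentic cadence) is the consequent. The antecedent is measures 1–4.

measures 1–4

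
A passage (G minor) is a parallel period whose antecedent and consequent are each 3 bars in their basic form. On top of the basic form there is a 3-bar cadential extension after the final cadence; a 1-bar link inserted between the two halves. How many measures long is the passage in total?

10 measures

Basic parallel period: 3 + 3 = 6 bars.
6 (basic form) + 3 (cadential extension) + 1 (link) = 10.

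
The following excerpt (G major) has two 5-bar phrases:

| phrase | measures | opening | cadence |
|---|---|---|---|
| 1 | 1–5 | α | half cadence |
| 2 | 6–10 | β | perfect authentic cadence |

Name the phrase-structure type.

Phrase 1 ends with a half cadence (weaker) and phrase 2 with a perfect authentic cadence (stronger): antecedent + consequent = a period.
The two phrases open with different material (α / β), so the period is contrasting.

contrasting period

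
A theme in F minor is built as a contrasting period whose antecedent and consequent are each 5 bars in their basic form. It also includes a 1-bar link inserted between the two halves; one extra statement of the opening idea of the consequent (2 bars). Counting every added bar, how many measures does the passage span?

Basic contrasting period: 5 + 5 = 10 bars.
10 (basic form) + 1 (link) + 2 (extra statement) = 13.

13 measures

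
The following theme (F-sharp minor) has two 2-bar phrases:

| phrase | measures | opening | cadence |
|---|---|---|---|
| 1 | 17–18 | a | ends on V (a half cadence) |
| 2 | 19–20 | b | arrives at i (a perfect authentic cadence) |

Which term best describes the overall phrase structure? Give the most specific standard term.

Phrase 1 ends with a half cadence (weaker) and phrase 2 with a perfect authentic cadence (stronger): antecedent + consequent = a period.
The two phrases open with different material (a / b), so the period is contrasting.

contrasting period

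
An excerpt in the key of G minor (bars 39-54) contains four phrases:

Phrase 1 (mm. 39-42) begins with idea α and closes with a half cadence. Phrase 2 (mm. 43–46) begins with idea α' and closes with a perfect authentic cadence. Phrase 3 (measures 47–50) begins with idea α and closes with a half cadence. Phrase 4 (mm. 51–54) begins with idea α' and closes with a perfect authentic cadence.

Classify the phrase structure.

repeated period

The cadence pattern HC–PAC–HC–PAC is weak–strong twice, and phrases 3–4 restate phrases 1–2: a period heard twice, not a double period (which would end weakly at phrase 2).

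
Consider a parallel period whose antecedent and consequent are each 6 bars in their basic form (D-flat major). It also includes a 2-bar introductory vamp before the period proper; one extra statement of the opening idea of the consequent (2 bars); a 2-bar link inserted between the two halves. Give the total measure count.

18 measures

Basic parallel period: 6 + 6 = 12 bars.
12 (basic form) + 2 (introduction) + 2 (extra statement) + 2 (link) = 18.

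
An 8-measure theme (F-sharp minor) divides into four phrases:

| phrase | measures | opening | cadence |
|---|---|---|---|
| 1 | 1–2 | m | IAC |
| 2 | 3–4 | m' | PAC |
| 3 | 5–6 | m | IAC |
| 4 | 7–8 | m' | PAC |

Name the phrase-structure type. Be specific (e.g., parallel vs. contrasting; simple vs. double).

The cadence pattern IAC–PAC–IAC–PAC is weak–strong twice, and phrases 3–4 restate phrases 1–2: a period heard twice, not a double period (which would end weakly at phrase 2).

repeated period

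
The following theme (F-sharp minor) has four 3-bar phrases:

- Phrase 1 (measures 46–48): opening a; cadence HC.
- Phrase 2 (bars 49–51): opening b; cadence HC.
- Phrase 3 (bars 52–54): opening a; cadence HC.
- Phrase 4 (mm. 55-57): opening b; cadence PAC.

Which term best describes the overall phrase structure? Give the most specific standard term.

parallel double period

Four phrases in two halves: the first half (bars 46-51) ends with a half cadence, the second (measures 52-57) with a perfect authentic cadence — a large antecedent–consequent pair, i.e. a double period.
Phrase 3 begins with the same material as phrase 1, making it parallel.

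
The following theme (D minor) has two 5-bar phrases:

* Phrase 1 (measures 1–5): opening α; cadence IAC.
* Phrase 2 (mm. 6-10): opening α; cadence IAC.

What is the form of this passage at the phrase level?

repeated phrase

Both phrases have the same opening (α) and the same cadence (imperfect authentic cadence): the second is a restatement, not a consequent, so this is a repeated phrase rather than a period.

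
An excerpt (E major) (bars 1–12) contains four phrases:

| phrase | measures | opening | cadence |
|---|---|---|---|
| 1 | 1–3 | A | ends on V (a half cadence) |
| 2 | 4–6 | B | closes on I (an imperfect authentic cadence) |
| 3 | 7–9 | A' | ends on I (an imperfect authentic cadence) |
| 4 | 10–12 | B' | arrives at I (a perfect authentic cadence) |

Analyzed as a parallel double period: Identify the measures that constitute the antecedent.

In a double period the four phrases pair into a large antecedent (phrases 1–2, ending imperfect authentic cadence) and a large consequent (phrases 3–4, ending perfect authentic cadence). The antecedent spans bars 1–6.

measures 1–6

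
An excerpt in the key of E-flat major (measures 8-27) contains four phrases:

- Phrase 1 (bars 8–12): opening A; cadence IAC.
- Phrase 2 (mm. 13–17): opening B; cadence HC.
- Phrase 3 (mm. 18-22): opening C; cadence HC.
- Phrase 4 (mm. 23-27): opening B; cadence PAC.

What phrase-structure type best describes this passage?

contrasting double period

Four phrases in two halves: the first half (measures 8–17) ends with a half cadence, the second (mm. 18-27) with a perfect authentic cadence — a large antecedent–consequent pair, i.e. a double period.
Phrase 3 begins with different material from phrase 1, making it contrasting.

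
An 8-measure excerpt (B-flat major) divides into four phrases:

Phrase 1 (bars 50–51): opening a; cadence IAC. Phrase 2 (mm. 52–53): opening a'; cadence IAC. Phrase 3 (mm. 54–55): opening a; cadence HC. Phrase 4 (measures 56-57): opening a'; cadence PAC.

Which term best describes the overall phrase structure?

parallel double period

Four phrases in two halves: the first half (mm. 50-53) ends with an imperfect authentic cadence, the second (mm. 54-57) with a perfect authentic cadence — a large antecedent–consequent pair, i.e. a double period.
Phrase 3 begins with the same material as phrase 1, making it parallel.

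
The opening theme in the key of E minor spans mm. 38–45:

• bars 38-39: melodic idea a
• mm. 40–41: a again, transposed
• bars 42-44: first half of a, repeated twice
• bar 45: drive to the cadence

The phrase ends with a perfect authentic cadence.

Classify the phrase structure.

Basic idea (measures 38–39) + its repetition (measures 40–41) form the presentation; fragmentation and cadence (mm. 42–45) form the continuation — the 8-bar whole is a sentence.

sentence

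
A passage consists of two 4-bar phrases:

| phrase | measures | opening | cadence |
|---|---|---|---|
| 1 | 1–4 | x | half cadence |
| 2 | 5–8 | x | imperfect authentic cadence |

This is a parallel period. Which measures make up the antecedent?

The phrase ending with the weaker cadence (half cadence) is the antecedent; the one ending more conclusively (imperfect authentic cadence) is the consequent. The antecedent is measures 1–4.

measures 1–4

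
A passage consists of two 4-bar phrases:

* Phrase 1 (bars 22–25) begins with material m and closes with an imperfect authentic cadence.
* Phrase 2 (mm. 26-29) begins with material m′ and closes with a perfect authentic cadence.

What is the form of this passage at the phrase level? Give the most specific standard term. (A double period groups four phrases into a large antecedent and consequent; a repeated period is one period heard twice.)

Phrase 1 ends with an imperfect authentic cadence (weaker) and phrase 2 with a perfect authentic cadence (stronger): antecedent + consequent = a period.
The two phrases open with the same material (m / m′), so the period is parallel.

parallel period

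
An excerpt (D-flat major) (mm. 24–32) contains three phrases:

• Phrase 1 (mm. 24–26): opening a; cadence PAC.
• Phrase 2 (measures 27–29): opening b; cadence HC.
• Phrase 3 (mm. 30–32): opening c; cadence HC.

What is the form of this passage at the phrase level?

phrase group

The final phrase closes with a half cadence, which is not stronger than the preceding half cadence; the 3 phrases lack an overall antecedent–consequent design and so form a phrase group.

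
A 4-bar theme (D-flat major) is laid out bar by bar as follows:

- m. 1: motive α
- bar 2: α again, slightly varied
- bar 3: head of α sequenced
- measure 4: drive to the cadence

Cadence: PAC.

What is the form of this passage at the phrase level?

Basic idea (m. 1) + its repetition (m. 2) form the presentation; fragmentation and cadence (bars 3–4) form the continuation — the 4-bar whole is a sentence.

sentence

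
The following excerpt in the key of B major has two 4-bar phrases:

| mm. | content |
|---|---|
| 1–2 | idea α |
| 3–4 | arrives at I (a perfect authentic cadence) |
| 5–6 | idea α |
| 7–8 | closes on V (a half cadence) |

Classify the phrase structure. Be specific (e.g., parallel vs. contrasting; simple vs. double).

The second phrase closes with a half cadence, which is not stronger than the first phrase's perfect authentic cadence; without a weak→strong cadential pair there is no antecedent–consequent relationship, so this is a phrase group rather than a period.

phrase group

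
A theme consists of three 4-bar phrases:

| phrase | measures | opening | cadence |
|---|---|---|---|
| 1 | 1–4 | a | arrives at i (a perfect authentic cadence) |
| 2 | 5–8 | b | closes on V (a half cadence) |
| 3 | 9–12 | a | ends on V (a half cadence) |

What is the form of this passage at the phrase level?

The final phrase closes with a half cadence, which is not stronger than the preceding half cadence; the 3 phrases lack an overall antecedent–consequent design and so form a phrase group.

phrase group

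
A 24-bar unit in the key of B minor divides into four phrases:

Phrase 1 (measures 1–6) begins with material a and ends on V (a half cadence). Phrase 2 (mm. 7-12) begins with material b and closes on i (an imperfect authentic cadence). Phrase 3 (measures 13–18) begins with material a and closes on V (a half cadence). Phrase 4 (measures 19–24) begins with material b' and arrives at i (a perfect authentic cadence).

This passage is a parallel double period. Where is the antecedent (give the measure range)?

measures 1–12

In a double period the four phrases pair into a large antecedent (phrases 1–2, ending imperfect authentic cadence) and a large consequent (phrases 3–4, ending perfect authentic cadence). The antecedent spans mm. 1–12.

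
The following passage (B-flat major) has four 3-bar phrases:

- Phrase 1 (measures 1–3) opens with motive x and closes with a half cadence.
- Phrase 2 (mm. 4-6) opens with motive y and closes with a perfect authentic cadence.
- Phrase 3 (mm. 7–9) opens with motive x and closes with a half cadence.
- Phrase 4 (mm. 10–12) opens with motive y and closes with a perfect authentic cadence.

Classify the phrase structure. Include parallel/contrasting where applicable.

The cadence pattern HC–PAC–HC–PAC is weak–strong twice, and phrases 3–4 restate phrases 1–2: a period heard twice, not a double period (which would end weakly at phrase 2).

repeated period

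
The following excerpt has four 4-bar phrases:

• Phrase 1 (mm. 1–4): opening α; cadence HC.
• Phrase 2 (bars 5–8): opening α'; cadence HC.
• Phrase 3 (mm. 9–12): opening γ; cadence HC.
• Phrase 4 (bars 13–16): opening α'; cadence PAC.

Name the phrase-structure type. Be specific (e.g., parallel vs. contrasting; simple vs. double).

contrasting double period

Four phrases in two halves: the first half (mm. 1–8) ends with a half cadence, the second (mm. 9–16) with a perfect authentic cadence — a large antecedent–consequent pair, i.e. a double period.
Phrase 3 begins with different material from phrase 1, making it contrasting.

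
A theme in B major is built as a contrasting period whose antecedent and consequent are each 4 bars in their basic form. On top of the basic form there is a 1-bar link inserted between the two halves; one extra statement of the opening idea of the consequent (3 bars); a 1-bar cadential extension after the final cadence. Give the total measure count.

13 measures

Basic contrasting period: 4 + 4 = 8 bars.
8 (basic form) + 1 (link) + 3 (extra statement) + 1 (cadential extension) = 13.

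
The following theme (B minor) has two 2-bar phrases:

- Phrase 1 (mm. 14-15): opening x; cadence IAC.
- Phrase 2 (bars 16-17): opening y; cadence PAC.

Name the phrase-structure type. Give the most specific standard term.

Phrase 1 ends with an imperfect authentic cadence (weaker) and phrase 2 with a perfect authentic cadence (stronger): antecedent + consequent = a period.
The two phrases open with different material (x / y), so the period is contrasting.

contrasting period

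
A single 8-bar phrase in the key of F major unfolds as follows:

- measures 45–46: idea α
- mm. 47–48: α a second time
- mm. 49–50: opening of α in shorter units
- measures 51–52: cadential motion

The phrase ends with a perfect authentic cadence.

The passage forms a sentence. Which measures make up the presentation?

The presentation of a sentence is the basic idea (measures 45–46) plus its repetition (mm. 47–48); the presentation is therefore mm. 45–48.

measures 45–48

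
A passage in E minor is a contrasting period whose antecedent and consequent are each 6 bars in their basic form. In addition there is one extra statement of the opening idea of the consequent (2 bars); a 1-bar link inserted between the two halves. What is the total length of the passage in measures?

Basic contrasting period: 6 + 6 = 12 bars.
12 (basic form) + 2 (extra statement) + 1 (link) = 15.

15 measures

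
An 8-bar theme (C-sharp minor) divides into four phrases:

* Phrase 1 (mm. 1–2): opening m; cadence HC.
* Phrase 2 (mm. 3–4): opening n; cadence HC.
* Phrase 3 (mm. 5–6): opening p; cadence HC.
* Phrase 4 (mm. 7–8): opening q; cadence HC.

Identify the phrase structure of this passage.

Phrase 4 ends with a half cadence, no stronger than phrase 2's half cadence, so the four phrases do not form a double period; nor do phrases 3–4 duplicate 1–2, so it is not a repeated period. With no phrase reaching a conclusive cadence, the passage is a phrase group.

phrase group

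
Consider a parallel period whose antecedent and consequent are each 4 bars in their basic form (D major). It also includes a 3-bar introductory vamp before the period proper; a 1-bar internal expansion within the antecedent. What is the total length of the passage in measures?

12 measures

Basic parallel period: 4 + 4 = 8 bars.
8 (basic form) + 3 (introduction) + 1 (internal expansion) = 12.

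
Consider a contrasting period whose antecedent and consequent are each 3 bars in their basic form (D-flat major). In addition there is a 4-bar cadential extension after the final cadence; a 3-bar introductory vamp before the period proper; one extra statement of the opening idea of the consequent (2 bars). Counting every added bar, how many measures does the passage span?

Basic contrasting period: 3 + 3 = 6 bars.
6 (basic form) + 4 (cadential extension) + 3 (introduction) + 2 (extra statement) = 15.

15 measures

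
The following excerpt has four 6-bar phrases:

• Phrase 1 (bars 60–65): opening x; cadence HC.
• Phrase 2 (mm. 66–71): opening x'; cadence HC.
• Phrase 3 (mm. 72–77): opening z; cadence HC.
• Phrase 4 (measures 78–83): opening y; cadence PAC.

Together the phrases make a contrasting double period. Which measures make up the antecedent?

measures 60–71

In a double period the first pair of phrases (ending half cadence) is the large antecedent and the second pair (ending perfect authentic cadence) is the large consequent; the antecedent is measures 60–71.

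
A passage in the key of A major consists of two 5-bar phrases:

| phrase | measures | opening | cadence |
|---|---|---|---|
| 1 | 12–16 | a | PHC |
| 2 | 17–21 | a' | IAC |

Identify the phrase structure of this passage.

parallel period

Phrase 1 ends with a Phrygian half cadence (weaker) and phrase 2 with an imperfect authentic cadence (stronger): antecedent + consequent = a period.
The two phrases open with the same material (a / a'), so the period is parallel.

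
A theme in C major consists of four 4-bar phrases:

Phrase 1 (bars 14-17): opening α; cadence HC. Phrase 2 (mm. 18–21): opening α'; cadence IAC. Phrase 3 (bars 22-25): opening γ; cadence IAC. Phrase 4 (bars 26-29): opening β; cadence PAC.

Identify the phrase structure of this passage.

Four phrases in two halves: the first half (mm. 14-21) ends with an imperfect authentic cadence, the second (mm. 22-29) with a perfect authentic cadence — a large antecedent–consequent pair, i.e. a double period.
Phrase 3 begins with different material from phrase 1, making it contrasting.

contrasting double period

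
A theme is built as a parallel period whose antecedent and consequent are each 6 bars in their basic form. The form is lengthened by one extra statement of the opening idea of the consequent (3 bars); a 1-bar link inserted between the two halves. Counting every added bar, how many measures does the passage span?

16 measures

Basic parallel period: 6 + 6 = 12 bars.
12 (basic form) + 3 (extra statement) + 1 (link) = 16.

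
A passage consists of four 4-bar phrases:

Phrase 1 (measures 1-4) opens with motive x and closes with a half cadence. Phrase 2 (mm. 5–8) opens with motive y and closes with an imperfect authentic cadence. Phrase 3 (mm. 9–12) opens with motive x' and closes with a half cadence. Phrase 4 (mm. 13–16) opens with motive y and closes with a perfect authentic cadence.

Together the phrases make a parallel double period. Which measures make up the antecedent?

measures 1–8

In a double period the first pair of phrases (ending imperfect authentic cadence) is the large antecedent and the second pair (ending perfect authentic cadence) is the large consequent; the antecedent is measures 1–8.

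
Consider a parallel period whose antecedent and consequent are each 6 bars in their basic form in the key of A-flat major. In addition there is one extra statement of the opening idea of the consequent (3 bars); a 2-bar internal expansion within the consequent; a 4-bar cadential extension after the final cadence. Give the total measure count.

Basic parallel period: 6 + 6 = 12 bars.
12 (basic form) + 3 (extra statement) + 2 (internal expansion) + 4 (cadential extension) = 21.

21 measures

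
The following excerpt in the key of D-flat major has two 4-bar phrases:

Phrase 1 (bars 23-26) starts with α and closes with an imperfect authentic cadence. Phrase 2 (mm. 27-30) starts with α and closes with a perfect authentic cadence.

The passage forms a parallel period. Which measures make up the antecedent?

The antecedent is the phrase ending with the weaker cadence (imperfect authentic cadence, phrase 1) and the consequent the one ending more conclusively (perfect authentic cadence, phrase 2); the antecedent is mm. 23–26.

measures 23–26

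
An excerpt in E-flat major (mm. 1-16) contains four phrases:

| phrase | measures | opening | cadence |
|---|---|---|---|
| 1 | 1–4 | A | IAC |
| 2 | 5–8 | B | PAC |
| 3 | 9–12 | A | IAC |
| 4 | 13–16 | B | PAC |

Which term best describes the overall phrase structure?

The cadence pattern IAC–PAC–IAC–PAC is weak–strong twice, and phrases 3–4 restate phrases 1–2: a period heard twice, not a double period (which would end weakly at phrase 2).

repeated period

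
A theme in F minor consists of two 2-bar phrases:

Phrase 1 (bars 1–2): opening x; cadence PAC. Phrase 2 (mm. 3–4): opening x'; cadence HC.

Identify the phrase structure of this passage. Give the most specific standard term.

phrase group

The second phrase closes with a half cadence, which is not stronger than the first phrase's perfect authentic cadence; without a weak→strong cadential pair there is no antecedent–consequent relationship, so this is a phrase group rather than a period.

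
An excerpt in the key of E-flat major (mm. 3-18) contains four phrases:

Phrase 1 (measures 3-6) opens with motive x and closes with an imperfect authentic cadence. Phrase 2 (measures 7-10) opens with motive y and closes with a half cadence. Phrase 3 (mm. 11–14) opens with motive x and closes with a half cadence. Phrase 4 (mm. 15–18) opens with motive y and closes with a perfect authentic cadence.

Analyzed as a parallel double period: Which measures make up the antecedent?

measures 3–10

In a double period the four phrases pair into a large antecedent (phrases 1–2, ending half cadence) and a large consequent (phrases 3–4, ending perfect authentic cadence). The antecedent spans mm. 3–10.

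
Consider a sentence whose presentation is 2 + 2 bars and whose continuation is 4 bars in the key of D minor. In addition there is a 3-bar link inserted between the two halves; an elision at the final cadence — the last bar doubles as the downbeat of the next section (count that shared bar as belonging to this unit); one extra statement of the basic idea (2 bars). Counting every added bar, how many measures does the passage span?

Basic sentence: 2 + 2 + 4 = 8 bars.
8 (basic form) + 3 (link) + 2 (extra statement) = 13.
The elision shares a bar with the next section but does not change this unit's count.

13 measures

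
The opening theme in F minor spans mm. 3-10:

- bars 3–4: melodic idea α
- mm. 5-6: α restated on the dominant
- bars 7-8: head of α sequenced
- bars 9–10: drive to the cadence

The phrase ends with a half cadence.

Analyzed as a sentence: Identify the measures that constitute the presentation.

measures 3–6

The presentation of a sentence is the basic idea (bars 3–4) plus its repetition (bars 5-6); the presentation is therefore measures 3–6.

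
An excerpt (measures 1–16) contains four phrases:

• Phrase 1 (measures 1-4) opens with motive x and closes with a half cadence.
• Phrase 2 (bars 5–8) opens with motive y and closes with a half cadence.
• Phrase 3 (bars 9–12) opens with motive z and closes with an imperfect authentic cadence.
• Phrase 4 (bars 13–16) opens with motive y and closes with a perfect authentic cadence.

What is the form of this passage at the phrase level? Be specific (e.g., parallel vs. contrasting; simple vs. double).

contrasting double period

Four phrases in two halves: the first half (mm. 1–8) ends with a half cadence, the second (bars 9–16) with a perfect authentic cadence — a large antecedent–consequent pair, i.e. a double period.
Phrase 3 begins with different material from phrase 1, making it contrasting.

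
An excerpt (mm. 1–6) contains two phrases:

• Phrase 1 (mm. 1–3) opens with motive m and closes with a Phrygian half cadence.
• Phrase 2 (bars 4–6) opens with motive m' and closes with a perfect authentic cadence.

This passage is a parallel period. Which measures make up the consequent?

measures 4–6

The antecedent is the phrase ending with the weaker cadence (Phrygian half cadence, phrase 1) and the consequent the one ending more conclusively (perfect authentic cadence, phrase 2); the consequent is mm. 4-6.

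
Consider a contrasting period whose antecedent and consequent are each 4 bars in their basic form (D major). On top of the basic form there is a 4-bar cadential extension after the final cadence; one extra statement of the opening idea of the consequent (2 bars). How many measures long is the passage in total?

Basic contrasting period: 4 + 4 = 8 bars.
8 (basic form) + 4 (cadential extension) + 2 (extra statement) = 14.

14 measures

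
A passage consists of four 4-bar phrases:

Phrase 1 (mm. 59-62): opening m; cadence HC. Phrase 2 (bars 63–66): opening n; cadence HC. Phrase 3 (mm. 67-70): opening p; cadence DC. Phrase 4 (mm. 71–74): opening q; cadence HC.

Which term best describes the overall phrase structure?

Phrase 4 ends with a half cadence, no stronger than phrase 2's half cadence, so the four phrases do not form a double period; nor do phrases 3–4 duplicate 1–2, so it is not a repeated period. With no phrase reaching a conclusive cadence, the passage is a phrase group.

phrase group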